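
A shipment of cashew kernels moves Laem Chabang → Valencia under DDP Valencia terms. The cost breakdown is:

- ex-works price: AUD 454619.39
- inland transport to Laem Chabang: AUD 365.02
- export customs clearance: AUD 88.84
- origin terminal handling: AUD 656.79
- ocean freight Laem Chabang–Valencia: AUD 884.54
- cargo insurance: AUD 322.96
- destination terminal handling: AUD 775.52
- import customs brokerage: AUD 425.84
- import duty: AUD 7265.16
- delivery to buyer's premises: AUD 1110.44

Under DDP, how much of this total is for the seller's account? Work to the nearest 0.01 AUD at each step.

DDP: the seller bears all costs including import duty.
Seller's account: goods 454619.39 + inland to port 365.02 + export clearance 88.84 + origin terminal 656.79 + freight 884.54 + insurance 322.96 + destination terminal 775.52 + brokerage 425.84 + duty 7265.16 + delivery 1110.44 = 466514.50
Buyer's account: 0.00

Seller's account: AUD 466514.50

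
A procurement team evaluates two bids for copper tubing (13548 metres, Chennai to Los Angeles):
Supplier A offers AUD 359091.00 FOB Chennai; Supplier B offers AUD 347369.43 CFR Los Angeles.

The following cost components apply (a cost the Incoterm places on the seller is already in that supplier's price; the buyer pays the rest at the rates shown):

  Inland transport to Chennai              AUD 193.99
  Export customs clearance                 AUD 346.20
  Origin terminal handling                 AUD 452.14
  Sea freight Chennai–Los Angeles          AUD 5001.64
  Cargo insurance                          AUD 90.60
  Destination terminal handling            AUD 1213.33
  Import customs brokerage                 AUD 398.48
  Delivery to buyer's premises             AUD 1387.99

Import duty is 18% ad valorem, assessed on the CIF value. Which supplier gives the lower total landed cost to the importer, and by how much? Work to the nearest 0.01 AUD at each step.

Supplier B is cheaper by AUD 19733.38

Supplier A (FOB):
CIF value = FOB price + freight + insurance = 359091.00 + 5001.64 + 90.60 = 364183.24
Import duty = 364183.24 × 18% = 65552.98
Buyer bears (A): 5001.64 + 90.60 + 1213.33 + 398.48 + 1387.99 = 8092.04
Landed cost (A) = invoice 359091.00 + 8092.04 + duty 65552.98 = 432736.02
Supplier B (CFR):
CIF value = CFR price + insurance = 347369.43 + 90.60 = 347460.03
Import duty = 347460.03 × 18% = 62542.81
Buyer bears (B): 90.60 + 1213.33 + 398.48 + 1387.99 = 3090.40
Landed cost (B) = invoice 347369.43 + 3090.40 + duty 62542.81 = 413002.64
Difference = |432736.02 − 413002.64| = 19733.38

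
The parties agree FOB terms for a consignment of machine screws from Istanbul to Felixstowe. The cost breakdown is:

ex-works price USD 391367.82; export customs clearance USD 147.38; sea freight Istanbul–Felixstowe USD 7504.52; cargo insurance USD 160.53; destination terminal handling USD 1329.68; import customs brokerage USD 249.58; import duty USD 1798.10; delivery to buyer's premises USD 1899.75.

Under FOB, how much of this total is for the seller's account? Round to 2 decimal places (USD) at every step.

FOB: the seller bears costs until goods are on board at the origin port; the buyer bears freight, insurance and all costs thereafter.
Seller's account: goods 391367.82 + export clearance 147.38 = 391515.20
Buyer's account: freight 7504.52 + insurance 160.53 + destination terminal 1329.68 + brokerage 249.58 + duty 1798.10 + delivery 1899.75 = 12942.16

Seller's account: USD 391515.20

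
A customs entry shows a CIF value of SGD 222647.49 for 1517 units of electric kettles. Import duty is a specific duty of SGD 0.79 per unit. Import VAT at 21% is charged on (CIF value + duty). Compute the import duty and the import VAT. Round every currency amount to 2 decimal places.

Import duty: SGD 1198.43; import VAT: SGD 47007.64

Import duty = 1517 × 0.79 = 1198.43
VAT base = CIF + duty = 222647.49 + 1198.43 = 223845.92
Import VAT = 223845.92 × 21% = 47007.64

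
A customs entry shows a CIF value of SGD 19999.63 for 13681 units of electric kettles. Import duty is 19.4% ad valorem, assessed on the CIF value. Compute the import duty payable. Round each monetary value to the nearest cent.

Import duty = 19999.63 × 19.4% = 3879.93

Import duty: SGD 3879.93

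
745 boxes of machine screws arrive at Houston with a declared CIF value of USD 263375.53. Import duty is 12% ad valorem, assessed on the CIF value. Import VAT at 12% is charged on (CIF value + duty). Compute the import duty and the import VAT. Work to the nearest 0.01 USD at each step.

Import duty: USD 31605.06; import VAT: USD 35397.67

Import duty = 263375.53 × 12% = 31605.06
VAT base = CIF + duty = 263375.53 + 31605.06 = 294980.59
Import VAT = 294980.59 × 12% = 35397.67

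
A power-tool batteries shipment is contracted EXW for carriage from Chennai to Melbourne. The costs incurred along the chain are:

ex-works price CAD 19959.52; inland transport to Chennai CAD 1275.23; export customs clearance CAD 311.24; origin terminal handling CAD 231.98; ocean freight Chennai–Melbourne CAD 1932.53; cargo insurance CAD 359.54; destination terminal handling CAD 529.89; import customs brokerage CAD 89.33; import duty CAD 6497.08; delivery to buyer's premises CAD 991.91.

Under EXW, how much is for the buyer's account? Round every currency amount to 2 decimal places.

Buyer's account: CAD 12218.73

EXW: the seller makes goods available at their premises; the buyer bears all onward costs.
Seller's account: goods 19959.52 = 19959.52
Buyer's account: inland to port 1275.23 + export clearance 311.24 + origin terminal 231.98 + freight 1932.53 + insurance 359.54 + destination terminal 529.89 + brokerage 89.33 + duty 6497.08 + delivery 991.91 = 12218.73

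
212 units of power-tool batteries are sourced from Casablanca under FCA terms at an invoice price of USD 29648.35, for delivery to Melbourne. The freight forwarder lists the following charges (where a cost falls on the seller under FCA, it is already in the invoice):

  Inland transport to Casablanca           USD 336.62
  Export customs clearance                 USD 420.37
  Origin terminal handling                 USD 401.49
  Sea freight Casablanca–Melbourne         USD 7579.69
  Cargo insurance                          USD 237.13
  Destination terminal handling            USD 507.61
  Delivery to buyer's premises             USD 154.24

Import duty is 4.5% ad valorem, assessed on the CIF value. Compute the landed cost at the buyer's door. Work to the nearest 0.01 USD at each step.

Total landed cost: USD 40232.51

FCA: the seller delivers export-cleared goods to the carrier; the buyer bears costs from that point.
Already in the invoice (seller's account under FCA): inland to port, export clearance — exclude.
CIF value = FCA price + origin terminal + freight + insurance = 29648.35 + 401.49 + 7579.69 + 237.13 = 37866.66
Import duty = 37866.66 × 4.5% = 1704.00
Buyer bears: origin terminal 401.49 + freight 7579.69 + insurance 237.13 + destination terminal 507.61 + delivery 154.24 + duty 1704.00 = 10584.16
Landed cost = invoice 29648.35 + 10584.16 = 40232.51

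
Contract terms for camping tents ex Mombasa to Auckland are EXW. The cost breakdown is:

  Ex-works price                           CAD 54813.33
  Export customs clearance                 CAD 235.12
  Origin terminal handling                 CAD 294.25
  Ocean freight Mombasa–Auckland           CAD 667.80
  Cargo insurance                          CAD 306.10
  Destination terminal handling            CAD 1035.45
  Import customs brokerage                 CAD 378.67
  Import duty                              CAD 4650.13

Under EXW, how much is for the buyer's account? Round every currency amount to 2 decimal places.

Buyer's account: CAD 7567.52

EXW: the seller makes goods available at their premises; the buyer bears all onward costs.
Seller's account: goods 54813.33 = 54813.33
Buyer's account: export clearance 235.12 + origin terminal 294.25 + freight 667.80 + insurance 306.10 + destination terminal 1035.45 + brokerage 378.67 + duty 4650.13 = 7567.52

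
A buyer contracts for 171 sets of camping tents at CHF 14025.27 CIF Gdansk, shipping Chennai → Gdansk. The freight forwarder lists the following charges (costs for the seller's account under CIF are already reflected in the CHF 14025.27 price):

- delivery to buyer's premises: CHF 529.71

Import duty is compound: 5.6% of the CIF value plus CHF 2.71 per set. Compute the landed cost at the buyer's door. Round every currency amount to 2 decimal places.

CIF: the seller pays costs through ocean freight and marine insurance to the destination port.
The CIF price already equals the CIF value: 14025.27
Ad valorem component: 14025.27 × 5.6% = 785.42
Specific component: 171 × 2.71 = 463.41
Import duty = 785.42 + 463.41 = 1248.83
Buyer bears: delivery 529.71 + duty 1248.83 = 1778.54
Landed cost = invoice 14025.27 + 1778.54 = 15803.81

Total landed cost: CHF 15803.81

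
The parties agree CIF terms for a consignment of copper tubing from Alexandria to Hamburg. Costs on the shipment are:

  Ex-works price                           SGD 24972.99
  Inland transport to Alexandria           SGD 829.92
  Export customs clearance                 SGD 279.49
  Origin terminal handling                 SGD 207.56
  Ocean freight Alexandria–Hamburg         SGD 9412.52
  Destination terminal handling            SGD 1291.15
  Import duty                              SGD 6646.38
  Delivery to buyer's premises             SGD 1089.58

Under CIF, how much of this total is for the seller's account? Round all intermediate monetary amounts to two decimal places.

CIF: the seller pays costs through ocean freight and marine insurance to the destination port.
Seller's account: goods 24972.99 + inland to port 829.92 + export clearance 279.49 + origin terminal 207.56 + freight 9412.52 = 35702.48
Buyer's account: destination terminal 1291.15 + duty 6646.38 + delivery 1089.58 = 9027.11

Seller's account: SGD 35702.48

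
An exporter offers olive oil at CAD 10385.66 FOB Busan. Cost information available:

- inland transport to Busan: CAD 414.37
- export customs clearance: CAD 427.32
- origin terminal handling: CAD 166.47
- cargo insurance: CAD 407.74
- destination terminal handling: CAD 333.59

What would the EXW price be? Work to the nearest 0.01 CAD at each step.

EXW price: CAD 9377.50

Not relevant to the conversion: insurance, destination terminal — on the buyer under both terms; not part of either seller's price.
From FOB to EXW, the seller no longer bears: inland to port, export clearance, origin terminal.
EXW price = 10385.66 − 414.37 − 427.32 − 166.47 = 9377.50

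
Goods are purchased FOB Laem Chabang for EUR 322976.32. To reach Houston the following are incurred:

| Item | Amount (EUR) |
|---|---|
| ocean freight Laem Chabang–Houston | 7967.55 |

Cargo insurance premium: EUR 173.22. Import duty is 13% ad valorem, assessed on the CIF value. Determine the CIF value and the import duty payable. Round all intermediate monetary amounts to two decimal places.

CIF = FOB price + freight + insurance
CIF = 322976.32 + 7967.55 + 173.22 = 331117.09
Import duty = 331117.09 × 13% = 43045.22

CIF value: EUR 331117.09; import duty: EUR 43045.22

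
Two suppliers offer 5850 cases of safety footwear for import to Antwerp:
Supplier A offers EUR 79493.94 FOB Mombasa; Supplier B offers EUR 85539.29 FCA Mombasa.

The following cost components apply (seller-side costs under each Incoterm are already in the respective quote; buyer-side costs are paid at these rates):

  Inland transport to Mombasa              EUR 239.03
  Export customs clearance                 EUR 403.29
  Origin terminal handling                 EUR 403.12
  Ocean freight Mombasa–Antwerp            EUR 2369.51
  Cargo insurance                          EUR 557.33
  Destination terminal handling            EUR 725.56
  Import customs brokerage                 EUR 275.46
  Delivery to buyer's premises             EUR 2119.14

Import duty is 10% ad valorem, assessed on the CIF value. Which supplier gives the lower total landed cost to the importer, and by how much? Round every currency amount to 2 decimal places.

Supplier A (FOB):
CIF value = FOB price + freight + insurance = 79493.94 + 2369.51 + 557.33 = 82420.78
Import duty = 82420.78 × 10% = 8242.08
Buyer bears (A): 2369.51 + 557.33 + 725.56 + 275.46 + 2119.14 = 6047.00
Landed cost (A) = invoice 79493.94 + 6047.00 + duty 8242.08 = 93783.02
Supplier B (FCA):
CIF value = FCA price + origin terminal + freight + insurance = 85539.29 + 403.12 + 2369.51 + 557.33 = 88869.25
Import duty = 88869.25 × 10% = 8886.93
Buyer bears (B): 403.12 + 2369.51 + 557.33 + 725.56 + 275.46 + 2119.14 = 6450.12
Landed cost (B) = invoice 85539.29 + 6450.12 + duty 8886.93 = 100876.34
Difference = |93783.02 − 100876.34| = 7093.32

Supplier A is cheaper by EUR 7093.32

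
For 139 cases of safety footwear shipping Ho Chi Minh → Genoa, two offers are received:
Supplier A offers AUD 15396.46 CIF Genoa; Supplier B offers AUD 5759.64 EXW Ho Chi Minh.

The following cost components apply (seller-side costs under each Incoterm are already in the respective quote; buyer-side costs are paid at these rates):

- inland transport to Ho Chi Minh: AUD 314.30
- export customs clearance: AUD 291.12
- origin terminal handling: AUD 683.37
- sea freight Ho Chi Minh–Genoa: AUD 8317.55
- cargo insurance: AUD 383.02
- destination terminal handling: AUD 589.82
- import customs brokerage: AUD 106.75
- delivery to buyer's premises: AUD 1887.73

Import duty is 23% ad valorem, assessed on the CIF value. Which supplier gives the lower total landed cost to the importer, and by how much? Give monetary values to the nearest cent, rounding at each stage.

Supplier A (CIF):
The CIF price already equals the CIF value: 15396.46
Import duty = 15396.46 × 23% = 3541.19
Buyer bears (A): 589.82 + 106.75 + 1887.73 = 2584.30
Landed cost (A) = invoice 15396.46 + 2584.30 + duty 3541.19 = 21521.95
Supplier B (EXW):
CIF value = EXW price + inland to port + export clearance + origin terminal + freight + insurance = 5759.64 + 314.30 + 291.12 + 683.37 + 8317.55 + 383.02 = 15749.00
Import duty = 15749.00 × 23% = 3622.27
Buyer bears (B): 314.30 + 291.12 + 683.37 + 8317.55 + 383.02 + 589.82 + 106.75 + 1887.73 = 12573.66
Landed cost (B) = invoice 5759.64 + 12573.66 + duty 3622.27 = 21955.57
Difference = |21521.95 − 21955.57| = 433.62

Supplier A is cheaper by AUD 433.62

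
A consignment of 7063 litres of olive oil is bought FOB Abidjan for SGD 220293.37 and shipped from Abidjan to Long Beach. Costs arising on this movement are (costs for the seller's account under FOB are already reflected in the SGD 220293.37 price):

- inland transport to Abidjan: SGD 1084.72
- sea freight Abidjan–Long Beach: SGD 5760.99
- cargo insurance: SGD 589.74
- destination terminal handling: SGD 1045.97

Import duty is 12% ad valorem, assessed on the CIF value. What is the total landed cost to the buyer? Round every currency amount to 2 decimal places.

FOB: the seller bears costs until goods are on board at the origin port; the buyer bears freight, insurance and all costs thereafter.
Already in the invoice (seller's account under FOB): inland to port — exclude.
CIF value = FOB price + freight + insurance = 220293.37 + 5760.99 + 589.74 = 226644.10
Import duty = 226644.10 × 12% = 27197.29
Buyer bears: freight 5760.99 + insurance 589.74 + destination terminal 1045.97 + duty 27197.29 = 34593.99
Landed cost = invoice 220293.37 + 34593.99 = 254887.36

Total landed cost: SGD 254887.36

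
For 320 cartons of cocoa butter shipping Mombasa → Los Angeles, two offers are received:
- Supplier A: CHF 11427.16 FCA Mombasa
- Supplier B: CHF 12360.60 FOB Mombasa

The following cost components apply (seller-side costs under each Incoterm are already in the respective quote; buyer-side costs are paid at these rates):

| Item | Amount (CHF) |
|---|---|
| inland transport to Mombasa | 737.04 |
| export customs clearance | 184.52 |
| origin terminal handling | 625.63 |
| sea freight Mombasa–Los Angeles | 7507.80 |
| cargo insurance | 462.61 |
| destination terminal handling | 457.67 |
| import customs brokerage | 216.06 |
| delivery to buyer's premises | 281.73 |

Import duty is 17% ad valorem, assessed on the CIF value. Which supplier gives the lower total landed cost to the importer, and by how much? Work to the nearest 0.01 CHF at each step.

Supplier A (FCA):
CIF value = FCA price + origin terminal + freight + insurance = 11427.16 + 625.63 + 7507.80 + 462.61 = 20023.20
Import duty = 20023.20 × 17% = 3403.94
Buyer bears (A): 625.63 + 7507.80 + 462.61 + 457.67 + 216.06 + 281.73 = 9551.50
Landed cost (A) = invoice 11427.16 + 9551.50 + duty 3403.94 = 24382.60
Supplier B (FOB):
CIF value = FOB price + freight + insurance = 12360.60 + 7507.80 + 462.61 = 20331.01
Import duty = 20331.01 × 17% = 3456.27
Buyer bears (B): 7507.80 + 462.61 + 457.67 + 216.06 + 281.73 = 8925.87
Landed cost (B) = invoice 12360.60 + 8925.87 + duty 3456.27 = 24742.74
Difference = |24382.60 − 24742.74| = 360.14

Supplier A is cheaper by CHF 360.14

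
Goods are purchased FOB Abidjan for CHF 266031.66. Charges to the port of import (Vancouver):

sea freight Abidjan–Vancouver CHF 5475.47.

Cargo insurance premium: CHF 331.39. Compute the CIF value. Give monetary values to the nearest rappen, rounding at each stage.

CIF value: CHF 271838.52

CIF = FOB price + freight + insurance
CIF = 266031.66 + 5475.47 + 331.39 = 271838.52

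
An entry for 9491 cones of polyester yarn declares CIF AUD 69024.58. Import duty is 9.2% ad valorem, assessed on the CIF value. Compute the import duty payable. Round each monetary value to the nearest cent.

Import duty: AUD 6350.26

Import duty = 69024.58 × 9.2% = 6350.26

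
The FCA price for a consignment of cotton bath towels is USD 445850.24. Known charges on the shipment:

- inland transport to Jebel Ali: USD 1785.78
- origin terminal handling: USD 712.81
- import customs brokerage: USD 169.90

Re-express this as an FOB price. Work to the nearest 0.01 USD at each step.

FOB price: USD 446563.05

Not relevant to the conversion: inland to port — on the seller under both FCA and FOB; already in the FCA price and stays in the FOB price. brokerage — on the buyer under both terms; not part of either seller's price.
From FCA to FOB, the seller additionally bears: origin terminal.
FOB price = 445850.24 + 712.81 = 446563.05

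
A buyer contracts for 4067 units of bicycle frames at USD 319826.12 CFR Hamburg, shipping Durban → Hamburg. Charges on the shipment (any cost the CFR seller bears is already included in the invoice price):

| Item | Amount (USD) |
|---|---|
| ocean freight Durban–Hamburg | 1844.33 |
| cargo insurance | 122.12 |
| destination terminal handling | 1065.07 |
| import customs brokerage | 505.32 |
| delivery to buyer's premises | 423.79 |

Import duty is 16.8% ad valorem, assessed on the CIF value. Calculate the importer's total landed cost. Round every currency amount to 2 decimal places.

CFR: the seller pays costs through ocean freight to the destination port, but not insurance.
Already in the invoice (seller's account under CFR): freight — exclude.
CIF value = CFR price + insurance = 319826.12 + 122.12 = 319948.24
Import duty = 319948.24 × 16.8% = 53751.30
Buyer bears: insurance 122.12 + destination terminal 1065.07 + brokerage 505.32 + delivery 423.79 + duty 53751.30 = 55867.60
Landed cost = invoice 319826.12 + 55867.60 = 375693.72

Total landed cost: USD 375693.72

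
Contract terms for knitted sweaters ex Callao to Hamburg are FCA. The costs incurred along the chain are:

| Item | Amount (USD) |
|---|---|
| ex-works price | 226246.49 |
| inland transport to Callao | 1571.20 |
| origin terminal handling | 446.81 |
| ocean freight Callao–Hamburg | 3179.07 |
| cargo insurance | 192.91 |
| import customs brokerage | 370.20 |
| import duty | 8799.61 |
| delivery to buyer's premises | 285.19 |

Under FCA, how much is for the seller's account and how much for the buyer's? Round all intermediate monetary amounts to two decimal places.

FCA: the seller delivers export-cleared goods to the carrier; the buyer bears costs from that point.
Seller's account: goods 226246.49 + inland to port 1571.20 = 227817.69
Buyer's account: origin terminal 446.81 + freight 3179.07 + insurance 192.91 + brokerage 370.20 + duty 8799.61 + delivery 285.19 = 13273.79

Seller: USD 227817.69; buyer: USD 13273.79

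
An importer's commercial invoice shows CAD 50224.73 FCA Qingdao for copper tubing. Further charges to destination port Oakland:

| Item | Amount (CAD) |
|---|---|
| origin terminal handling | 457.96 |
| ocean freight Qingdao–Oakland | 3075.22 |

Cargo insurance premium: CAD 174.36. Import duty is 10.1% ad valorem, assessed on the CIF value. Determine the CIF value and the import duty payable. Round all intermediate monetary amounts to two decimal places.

CIF = FCA price + pre-shipment costs + freight + insurance
CIF = 50224.73 + 457.96 + 3075.22 + 174.36 = 53932.27
Import duty = 53932.27 × 10.1% = 5447.16

CIF value: CAD 53932.27; import duty: CAD 5447.16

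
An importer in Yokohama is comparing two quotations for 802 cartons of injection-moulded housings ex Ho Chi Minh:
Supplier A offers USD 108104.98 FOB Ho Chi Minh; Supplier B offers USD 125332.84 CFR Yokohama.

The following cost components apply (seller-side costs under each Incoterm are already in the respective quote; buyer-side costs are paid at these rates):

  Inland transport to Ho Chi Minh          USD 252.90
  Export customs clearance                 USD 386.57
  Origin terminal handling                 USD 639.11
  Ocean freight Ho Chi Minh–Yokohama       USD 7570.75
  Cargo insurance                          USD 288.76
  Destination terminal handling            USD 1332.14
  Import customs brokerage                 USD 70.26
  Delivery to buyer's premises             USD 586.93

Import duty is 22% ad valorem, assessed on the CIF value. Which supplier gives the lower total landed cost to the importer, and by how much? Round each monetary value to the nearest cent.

Supplier A is cheaper by USD 11781.67

Supplier A (FOB):
CIF value = FOB price + freight + insurance = 108104.98 + 7570.75 + 288.76 = 115964.49
Import duty = 115964.49 × 22% = 25512.19
Buyer bears (A): 7570.75 + 288.76 + 1332.14 + 70.26 + 586.93 = 9848.84
Landed cost (A) = invoice 108104.98 + 9848.84 + duty 25512.19 = 143466.01
Supplier B (CFR):
CIF value = CFR price + insurance = 125332.84 + 288.76 = 125621.60
Import duty = 125621.60 × 22% = 27636.75
Buyer bears (B): 288.76 + 1332.14 + 70.26 + 586.93 = 2278.09
Landed cost (B) = invoice 125332.84 + 2278.09 + duty 27636.75 = 155247.68
Difference = |143466.01 − 155247.68| = 11781.67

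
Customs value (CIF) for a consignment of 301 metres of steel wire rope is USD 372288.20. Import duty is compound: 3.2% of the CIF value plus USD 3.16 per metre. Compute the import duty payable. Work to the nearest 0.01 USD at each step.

Ad valorem component: 372288.20 × 3.2% = 11913.22
Specific component: 301 × 3.16 = 951.16
Import duty = 11913.22 + 951.16 = 12864.38

Import duty: USD 12864.38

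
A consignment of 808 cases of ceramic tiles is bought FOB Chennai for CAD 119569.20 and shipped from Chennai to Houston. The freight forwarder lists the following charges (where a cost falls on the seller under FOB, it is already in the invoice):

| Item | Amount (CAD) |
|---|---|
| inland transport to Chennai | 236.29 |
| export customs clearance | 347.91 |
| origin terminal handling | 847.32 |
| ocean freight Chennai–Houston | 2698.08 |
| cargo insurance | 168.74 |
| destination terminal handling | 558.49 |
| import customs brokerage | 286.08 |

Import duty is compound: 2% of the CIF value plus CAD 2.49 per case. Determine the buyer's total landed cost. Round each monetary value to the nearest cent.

FOB: the seller bears costs until goods are on board at the origin port; the buyer bears freight, insurance and all costs thereafter.
Already in the invoice (seller's account under FOB): inland to port, export clearance, origin terminal — exclude.
CIF value = FOB price + freight + insurance = 119569.20 + 2698.08 + 168.74 = 122436.02
Ad valorem component: 122436.02 × 2% = 2448.72
Specific component: 808 × 2.49 = 2011.92
Import duty = 2448.72 + 2011.92 = 4460.64
Buyer bears: freight 2698.08 + insurance 168.74 + destination terminal 558.49 + brokerage 286.08 + duty 4460.64 = 8172.03
Landed cost = invoice 119569.20 + 8172.03 = 127741.23

Total landed cost: CAD 127741.23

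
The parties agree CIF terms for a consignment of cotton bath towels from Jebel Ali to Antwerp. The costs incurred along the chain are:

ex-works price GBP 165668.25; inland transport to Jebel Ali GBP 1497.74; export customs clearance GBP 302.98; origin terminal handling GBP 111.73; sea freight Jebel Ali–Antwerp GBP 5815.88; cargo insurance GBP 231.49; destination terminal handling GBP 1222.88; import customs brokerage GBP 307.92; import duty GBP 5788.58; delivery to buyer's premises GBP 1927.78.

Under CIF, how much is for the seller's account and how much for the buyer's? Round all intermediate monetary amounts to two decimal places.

CIF: the seller pays costs through ocean freight and marine insurance to the destination port.
Seller's account: goods 165668.25 + inland to port 1497.74 + export clearance 302.98 + origin terminal 111.73 + freight 5815.88 + insurance 231.49 = 173628.07
Buyer's account: destination terminal 1222.88 + brokerage 307.92 + duty 5788.58 + delivery 1927.78 = 9247.16

Seller: GBP 173628.07; buyer: GBP 9247.16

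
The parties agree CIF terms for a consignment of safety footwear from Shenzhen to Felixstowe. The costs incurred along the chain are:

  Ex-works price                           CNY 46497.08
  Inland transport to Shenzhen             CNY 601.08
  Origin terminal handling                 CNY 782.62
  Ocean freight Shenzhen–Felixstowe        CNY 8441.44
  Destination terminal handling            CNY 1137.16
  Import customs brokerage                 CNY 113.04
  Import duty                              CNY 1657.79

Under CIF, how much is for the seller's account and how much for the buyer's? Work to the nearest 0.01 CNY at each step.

Seller: CNY 56322.22; buyer: CNY 2907.99

CIF: the seller pays costs through ocean freight and marine insurance to the destination port.
Seller's account: goods 46497.08 + inland to port 601.08 + origin terminal 782.62 + freight 8441.44 = 56322.22
Buyer's account: destination terminal 1137.16 + brokerage 113.04 + duty 1657.79 = 2907.99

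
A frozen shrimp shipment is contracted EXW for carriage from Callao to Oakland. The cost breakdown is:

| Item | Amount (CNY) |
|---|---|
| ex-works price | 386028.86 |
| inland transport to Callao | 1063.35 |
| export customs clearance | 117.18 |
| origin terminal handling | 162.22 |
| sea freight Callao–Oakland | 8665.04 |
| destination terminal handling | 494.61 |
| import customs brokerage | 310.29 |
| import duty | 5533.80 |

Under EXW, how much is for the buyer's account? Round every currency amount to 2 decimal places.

Buyer's account: CNY 16346.49

EXW: the seller makes goods available at their premises; the buyer bears all onward costs.
Seller's account: goods 386028.86 = 386028.86
Buyer's account: inland to port 1063.35 + export clearance 117.18 + origin terminal 162.22 + freight 8665.04 + destination terminal 494.61 + brokerage 310.29 + duty 5533.80 = 16346.49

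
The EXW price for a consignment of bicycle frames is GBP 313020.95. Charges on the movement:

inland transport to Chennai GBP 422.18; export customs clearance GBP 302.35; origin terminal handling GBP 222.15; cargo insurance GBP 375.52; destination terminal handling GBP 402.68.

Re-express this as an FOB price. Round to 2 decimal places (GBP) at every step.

Not relevant to the conversion: destination terminal, insurance — on the buyer under both terms; not part of either seller's price.
From EXW to FOB, the seller additionally bears: inland to port, export clearance, origin terminal.
FOB price = 313020.95 + 422.18 + 302.35 + 222.15 = 313967.63

FOB price: GBP 313967.63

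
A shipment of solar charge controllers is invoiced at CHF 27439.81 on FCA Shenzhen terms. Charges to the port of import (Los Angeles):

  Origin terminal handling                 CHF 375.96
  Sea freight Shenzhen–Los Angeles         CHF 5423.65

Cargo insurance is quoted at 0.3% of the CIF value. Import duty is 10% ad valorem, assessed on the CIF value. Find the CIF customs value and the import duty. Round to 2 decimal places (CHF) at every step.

Let C be the CIF value. C = FCA price + pre-shipment costs + freight + 0.3% × C
C − 0.3% × C = 27439.81 + 375.96 + 5423.65
0.997 × C = 33239.42
C = 33239.42 / 0.997 = 33339.44
Insurance premium = 0.3% × 33339.44 = 100.02
Import duty = 33339.44 × 10% = 3333.94

CIF value: CHF 33339.44; import duty: CHF 3333.94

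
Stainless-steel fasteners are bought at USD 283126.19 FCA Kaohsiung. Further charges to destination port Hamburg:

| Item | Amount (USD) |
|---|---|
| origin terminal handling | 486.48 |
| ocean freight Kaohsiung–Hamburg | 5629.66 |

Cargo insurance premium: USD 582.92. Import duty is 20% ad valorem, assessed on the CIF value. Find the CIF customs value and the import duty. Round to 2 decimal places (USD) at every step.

CIF = FCA price + pre-shipment costs + freight + insurance
CIF = 283126.19 + 486.48 + 5629.66 + 582.92 = 289825.25
Import duty = 289825.25 × 20% = 57965.05

CIF value: USD 289825.25; import duty: USD 57965.05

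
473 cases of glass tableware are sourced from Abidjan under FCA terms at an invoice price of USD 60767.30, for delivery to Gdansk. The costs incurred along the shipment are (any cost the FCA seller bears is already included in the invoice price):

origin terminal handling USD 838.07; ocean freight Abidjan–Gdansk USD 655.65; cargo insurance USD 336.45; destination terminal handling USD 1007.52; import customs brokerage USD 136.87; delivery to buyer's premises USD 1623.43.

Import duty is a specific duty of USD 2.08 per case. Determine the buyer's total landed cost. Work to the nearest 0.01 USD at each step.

Total landed cost: USD 66349.13

FCA: the seller delivers export-cleared goods to the carrier; the buyer bears costs from that point.
CIF value = FCA price + origin terminal + freight + insurance = 60767.30 + 838.07 + 655.65 + 336.45 = 62597.47
Import duty = 473 × 2.08 = 983.84
Buyer bears: origin terminal 838.07 + freight 655.65 + insurance 336.45 + destination terminal 1007.52 + brokerage 136.87 + delivery 1623.43 + duty 983.84 = 5581.83
Landed cost = invoice 60767.30 + 5581.83 = 66349.13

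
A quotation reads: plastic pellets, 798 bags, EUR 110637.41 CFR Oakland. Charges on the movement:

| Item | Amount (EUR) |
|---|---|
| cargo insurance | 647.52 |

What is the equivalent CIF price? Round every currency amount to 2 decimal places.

CIF price: EUR 111284.93

From CFR to CIF, the seller additionally bears: insurance.
CIF price = 110637.41 + 647.52 = 111284.93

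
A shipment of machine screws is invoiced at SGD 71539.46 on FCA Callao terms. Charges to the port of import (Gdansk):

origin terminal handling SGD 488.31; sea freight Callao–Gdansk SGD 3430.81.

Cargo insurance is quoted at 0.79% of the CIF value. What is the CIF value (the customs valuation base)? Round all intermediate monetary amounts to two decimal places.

Let C be the CIF value. C = FCA price + pre-shipment costs + freight + 0.79% × C
C − 0.79% × C = 71539.46 + 488.31 + 3430.81
0.9921 × C = 75458.58
C = 75458.58 / 0.9921 = 76059.45
Insurance premium = 0.79% × 76059.45 = 600.87

CIF value: SGD 76059.45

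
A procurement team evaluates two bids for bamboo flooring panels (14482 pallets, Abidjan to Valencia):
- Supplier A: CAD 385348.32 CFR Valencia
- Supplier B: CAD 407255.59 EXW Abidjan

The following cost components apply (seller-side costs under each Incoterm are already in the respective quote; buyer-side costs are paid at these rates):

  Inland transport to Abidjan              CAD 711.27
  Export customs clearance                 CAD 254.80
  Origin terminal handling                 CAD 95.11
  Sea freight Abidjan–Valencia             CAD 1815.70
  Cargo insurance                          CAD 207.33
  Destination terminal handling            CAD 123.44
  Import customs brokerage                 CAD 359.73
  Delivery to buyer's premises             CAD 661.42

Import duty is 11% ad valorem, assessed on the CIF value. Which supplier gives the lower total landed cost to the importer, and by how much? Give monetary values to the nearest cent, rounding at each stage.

Supplier A is cheaper by CAD 27510.41

Supplier A (CFR):
CIF value = CFR price + insurance = 385348.32 + 207.33 = 385555.65
Import duty = 385555.65 × 11% = 42411.12
Buyer bears (A): 207.33 + 123.44 + 359.73 + 661.42 = 1351.92
Landed cost (A) = invoice 385348.32 + 1351.92 + duty 42411.12 = 429111.36
Supplier B (EXW):
CIF value = EXW price + inland to port + export clearance + origin terminal + freight + insurance = 407255.59 + 711.27 + 254.80 + 95.11 + 1815.70 + 207.33 = 410339.80
Import duty = 410339.80 × 11% = 45137.38
Buyer bears (B): 711.27 + 254.80 + 95.11 + 1815.70 + 207.33 + 123.44 + 359.73 + 661.42 = 4228.80
Landed cost (B) = invoice 407255.59 + 4228.80 + duty 45137.38 = 456621.77
Difference = |429111.36 − 456621.77| = 27510.41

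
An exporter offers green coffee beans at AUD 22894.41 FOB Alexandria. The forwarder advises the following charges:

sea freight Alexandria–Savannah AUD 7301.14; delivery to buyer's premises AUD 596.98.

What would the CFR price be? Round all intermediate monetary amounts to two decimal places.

Not relevant to the conversion: delivery — on the buyer under both terms; not part of either seller's price.
From FOB to CFR, the seller additionally bears: freight.
CFR price = 22894.41 + 7301.14 = 30195.55

CFR price: AUD 30195.55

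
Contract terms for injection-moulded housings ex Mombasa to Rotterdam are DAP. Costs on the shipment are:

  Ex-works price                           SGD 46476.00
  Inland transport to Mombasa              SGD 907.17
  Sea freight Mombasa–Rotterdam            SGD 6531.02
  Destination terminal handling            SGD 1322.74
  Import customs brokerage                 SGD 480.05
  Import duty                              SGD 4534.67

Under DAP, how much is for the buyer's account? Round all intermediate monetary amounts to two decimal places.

DAP: the seller bears all costs to the named destination except import duty and clearance.
Seller's account: goods 46476.00 + inland to port 907.17 + freight 6531.02 + destination terminal 1322.74 = 55236.93
Buyer's account: brokerage 480.05 + duty 4534.67 = 5014.72

Buyer's account: SGD 5014.72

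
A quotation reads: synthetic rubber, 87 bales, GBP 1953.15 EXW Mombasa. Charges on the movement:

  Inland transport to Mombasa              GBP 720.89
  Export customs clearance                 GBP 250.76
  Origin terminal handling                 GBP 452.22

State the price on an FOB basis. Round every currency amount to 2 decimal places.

From EXW to FOB, the seller additionally bears: inland to port, export clearance, origin terminal.
FOB price = 1953.15 + 720.89 + 250.76 + 452.22 = 3377.02

FOB price: GBP 3377.02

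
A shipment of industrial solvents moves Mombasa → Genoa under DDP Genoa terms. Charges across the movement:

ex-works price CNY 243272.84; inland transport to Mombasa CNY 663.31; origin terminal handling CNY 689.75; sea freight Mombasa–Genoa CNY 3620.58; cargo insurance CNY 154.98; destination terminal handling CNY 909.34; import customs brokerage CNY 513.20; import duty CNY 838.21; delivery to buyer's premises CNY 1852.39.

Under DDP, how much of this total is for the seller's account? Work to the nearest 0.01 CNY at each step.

Seller's account: CNY 252514.60

DDP: the seller bears all costs including import duty.
Seller's account: goods 243272.84 + inland to port 663.31 + origin terminal 689.75 + freight 3620.58 + insurance 154.98 + destination terminal 909.34 + brokerage 513.20 + duty 838.21 + delivery 1852.39 = 252514.60
Buyer's account: 0.00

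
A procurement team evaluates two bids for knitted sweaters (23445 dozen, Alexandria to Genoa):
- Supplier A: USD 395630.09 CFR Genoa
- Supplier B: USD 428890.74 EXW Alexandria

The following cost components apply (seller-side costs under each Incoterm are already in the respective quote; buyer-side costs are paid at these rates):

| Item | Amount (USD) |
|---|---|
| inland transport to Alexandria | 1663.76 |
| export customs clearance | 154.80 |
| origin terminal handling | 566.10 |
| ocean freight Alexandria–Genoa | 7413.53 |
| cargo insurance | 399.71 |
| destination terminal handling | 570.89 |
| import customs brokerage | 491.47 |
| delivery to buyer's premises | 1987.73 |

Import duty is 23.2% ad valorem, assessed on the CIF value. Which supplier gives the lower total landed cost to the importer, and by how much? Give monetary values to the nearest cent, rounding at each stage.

Supplier A is cheaper by USD 53048.49

Supplier A (CFR):
CIF value = CFR price + insurance = 395630.09 + 399.71 = 396029.80
Import duty = 396029.80 × 23.2% = 91878.91
Buyer bears (A): 399.71 + 570.89 + 491.47 + 1987.73 = 3449.80
Landed cost (A) = invoice 395630.09 + 3449.80 + duty 91878.91 = 490958.80
Supplier B (EXW):
CIF value = EXW price + inland to port + export clearance + origin terminal + freight + insurance = 428890.74 + 1663.76 + 154.80 + 566.10 + 7413.53 + 399.71 = 439088.64
Import duty = 439088.64 × 23.2% = 101868.56
Buyer bears (B): 1663.76 + 154.80 + 566.10 + 7413.53 + 399.71 + 570.89 + 491.47 + 1987.73 = 13247.99
Landed cost (B) = invoice 428890.74 + 13247.99 + duty 101868.56 = 544007.29
Difference = |490958.80 − 544007.29| = 53048.49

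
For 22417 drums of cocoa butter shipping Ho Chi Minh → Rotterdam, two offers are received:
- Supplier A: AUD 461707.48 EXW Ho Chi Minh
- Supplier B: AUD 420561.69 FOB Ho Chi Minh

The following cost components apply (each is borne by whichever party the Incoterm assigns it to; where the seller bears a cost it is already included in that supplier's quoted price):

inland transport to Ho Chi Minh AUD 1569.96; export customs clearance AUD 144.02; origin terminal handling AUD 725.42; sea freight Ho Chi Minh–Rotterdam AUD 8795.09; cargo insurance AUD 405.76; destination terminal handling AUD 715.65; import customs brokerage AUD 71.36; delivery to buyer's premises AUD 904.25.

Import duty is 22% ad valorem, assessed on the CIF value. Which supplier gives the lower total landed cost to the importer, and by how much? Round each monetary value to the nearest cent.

Supplier A (EXW):
CIF value = EXW price + inland to port + export clearance + origin terminal + freight + insurance = 461707.48 + 1569.96 + 144.02 + 725.42 + 8795.09 + 405.76 = 473347.73
Import duty = 473347.73 × 22% = 104136.50
Buyer bears (A): 1569.96 + 144.02 + 725.42 + 8795.09 + 405.76 + 715.65 + 71.36 + 904.25 = 13331.51
Landed cost (A) = invoice 461707.48 + 13331.51 + duty 104136.50 = 579175.49
Supplier B (FOB):
CIF value = FOB price + freight + insurance = 420561.69 + 8795.09 + 405.76 = 429762.54
Import duty = 429762.54 × 22% = 94547.76
Buyer bears (B): 8795.09 + 405.76 + 715.65 + 71.36 + 904.25 = 10892.11
Landed cost (B) = invoice 420561.69 + 10892.11 + duty 94547.76 = 526001.56
Difference = |579175.49 − 526001.56| = 53173.93

Supplier B is cheaper by AUD 53173.93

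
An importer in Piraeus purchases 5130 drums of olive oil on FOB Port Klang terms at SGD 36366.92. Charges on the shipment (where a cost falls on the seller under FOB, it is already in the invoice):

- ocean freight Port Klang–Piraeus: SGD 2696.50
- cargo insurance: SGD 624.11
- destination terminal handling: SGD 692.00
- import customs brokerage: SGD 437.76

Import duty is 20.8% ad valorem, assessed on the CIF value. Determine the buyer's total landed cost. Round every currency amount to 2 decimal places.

FOB: the seller bears costs until goods are on board at the origin port; the buyer bears freight, insurance and all costs thereafter.
CIF value = FOB price + freight + insurance = 36366.92 + 2696.50 + 624.11 = 39687.53
Import duty = 39687.53 × 20.8% = 8255.01
Buyer bears: freight 2696.50 + insurance 624.11 + destination terminal 692.00 + brokerage 437.76 + duty 8255.01 = 12705.38
Landed cost = invoice 36366.92 + 12705.38 = 49072.30

Total landed cost: SGD 49072.30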